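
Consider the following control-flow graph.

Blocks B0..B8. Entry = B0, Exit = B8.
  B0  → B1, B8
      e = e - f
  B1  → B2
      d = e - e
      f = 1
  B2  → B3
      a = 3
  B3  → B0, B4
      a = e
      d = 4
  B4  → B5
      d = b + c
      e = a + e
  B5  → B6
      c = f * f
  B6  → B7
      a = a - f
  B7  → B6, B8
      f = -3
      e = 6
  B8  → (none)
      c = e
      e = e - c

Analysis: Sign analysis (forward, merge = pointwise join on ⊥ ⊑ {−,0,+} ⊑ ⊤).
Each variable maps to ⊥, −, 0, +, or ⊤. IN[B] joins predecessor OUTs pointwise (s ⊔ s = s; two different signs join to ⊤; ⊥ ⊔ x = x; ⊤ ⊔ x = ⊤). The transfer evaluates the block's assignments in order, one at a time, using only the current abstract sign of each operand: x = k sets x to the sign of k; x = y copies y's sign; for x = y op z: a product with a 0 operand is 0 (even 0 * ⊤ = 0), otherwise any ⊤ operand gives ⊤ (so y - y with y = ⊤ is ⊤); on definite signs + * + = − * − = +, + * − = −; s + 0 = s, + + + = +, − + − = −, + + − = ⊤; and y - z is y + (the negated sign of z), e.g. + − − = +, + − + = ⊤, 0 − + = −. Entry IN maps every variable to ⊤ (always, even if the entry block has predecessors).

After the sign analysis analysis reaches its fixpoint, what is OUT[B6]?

Converged values:
  B0:  IN=(all ⊤)  OUT=(all ⊤)
  B1:  IN=(all ⊤)  OUT={f:+; rest ⊤}
  B2:  IN={f:+; rest ⊤}  OUT={a:+, f:+; rest ⊤}
  B3:  IN={a:+, f:+; rest ⊤}  OUT={d:+, f:+; rest ⊤}
  B4:  IN={d:+, f:+; rest ⊤}  OUT={f:+; rest ⊤}
  B5:  IN={f:+; rest ⊤}  OUT={c:+, f:+; rest ⊤}
  B6:  IN={c:+; rest ⊤}  OUT={c:+; rest ⊤}
  B7:  IN={c:+; rest ⊤}  OUT={c:+, e:+, f:-; rest ⊤}
  B8:  IN=(all ⊤)  OUT=(all ⊤)

Merge at B6: IN[B6] = OUT[B5] ⊔ OUT[B7] = {a: ⊤, b: ⊤, c: +, d: ⊤, e: ⊤, f: ⊤}
Applying B6's transfer function to that IN value gives OUT[B6] (row B6 above).

Answer: {a: ⊤, b: ⊤, c: +, d: ⊤, e: ⊤, f: ⊤}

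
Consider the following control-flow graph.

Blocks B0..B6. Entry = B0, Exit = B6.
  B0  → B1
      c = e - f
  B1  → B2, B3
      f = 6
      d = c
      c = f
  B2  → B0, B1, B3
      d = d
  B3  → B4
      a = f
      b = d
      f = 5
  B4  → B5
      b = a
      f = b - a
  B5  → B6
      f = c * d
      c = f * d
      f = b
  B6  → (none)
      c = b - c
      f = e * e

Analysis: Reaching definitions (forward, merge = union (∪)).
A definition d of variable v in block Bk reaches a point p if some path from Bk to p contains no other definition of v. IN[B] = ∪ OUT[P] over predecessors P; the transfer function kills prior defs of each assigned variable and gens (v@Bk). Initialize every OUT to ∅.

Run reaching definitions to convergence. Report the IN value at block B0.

Fixpoint table:
  B0: | IN={c@B1, d@B2, f@B1} | OUT={c@B0, d@B2, f@B1}
  B1: | IN={c@B0, c@B1, d@B2, f@B1} | OUT={c@B1, d@B1, f@B1}
  B2: | IN={c@B1, d@B1, f@B1} | OUT={c@B1, d@B2, f@B1}
  B3: | IN={c@B1, d@B1, d@B2, f@B1} | OUT={a@B3, b@B3, c@B1, d@B1, d@B2, f@B3}
  B4: | IN={a@B3, b@B3, c@B1, d@B1, d@B2, f@B3} | OUT={a@B3, b@B4, c@B1, d@B1, d@B2, f@B4}
  B5: | IN={a@B3, b@B4, c@B1, d@B1, d@B2, f@B4} | OUT={a@B3, b@B4, c@B5, d@B1, d@B2, f@B5}
  B6: | IN={a@B3, b@B4, c@B5, d@B1, d@B2, f@B5} | OUT={a@B3, b@B4, c@B6, d@B1, d@B2, f@B6}

Merge at B0 (entry node, so the boundary value {} is joined with the incoming edge(s)): IN[B0] = {} ⊔ OUT[B2] = {c@B1, d@B2, f@B1}

Answer: {c@B1, d@B2, f@B1}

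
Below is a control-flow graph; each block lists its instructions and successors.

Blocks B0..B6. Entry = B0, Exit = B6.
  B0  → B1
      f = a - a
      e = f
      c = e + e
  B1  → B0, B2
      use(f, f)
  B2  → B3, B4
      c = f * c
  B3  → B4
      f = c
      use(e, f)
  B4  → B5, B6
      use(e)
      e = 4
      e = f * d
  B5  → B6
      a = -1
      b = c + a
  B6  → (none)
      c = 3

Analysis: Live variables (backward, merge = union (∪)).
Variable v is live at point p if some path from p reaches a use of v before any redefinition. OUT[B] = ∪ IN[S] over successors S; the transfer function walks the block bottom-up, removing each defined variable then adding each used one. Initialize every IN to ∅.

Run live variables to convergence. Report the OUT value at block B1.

Converged values:
  B0: | IN={a, d} | OUT={a, c, d, e, f}
  B1: | IN={a, c, d, e, f} | OUT={a, c, d, e, f}
  B2: | IN={c, d, e, f} | OUT={c, d, e, f}
  B3: | IN={c, d, e} | OUT={c, d, e, f}
  B4: | IN={c, d, e, f} | OUT={c}
  B5: | IN={c} | OUT={}
  B6: | IN={} | OUT={}

Merge at B1: OUT[B1] = IN[B0] ⊔ IN[B2] = {a, c, d, e, f}

Answer: {a, c, d, e, f}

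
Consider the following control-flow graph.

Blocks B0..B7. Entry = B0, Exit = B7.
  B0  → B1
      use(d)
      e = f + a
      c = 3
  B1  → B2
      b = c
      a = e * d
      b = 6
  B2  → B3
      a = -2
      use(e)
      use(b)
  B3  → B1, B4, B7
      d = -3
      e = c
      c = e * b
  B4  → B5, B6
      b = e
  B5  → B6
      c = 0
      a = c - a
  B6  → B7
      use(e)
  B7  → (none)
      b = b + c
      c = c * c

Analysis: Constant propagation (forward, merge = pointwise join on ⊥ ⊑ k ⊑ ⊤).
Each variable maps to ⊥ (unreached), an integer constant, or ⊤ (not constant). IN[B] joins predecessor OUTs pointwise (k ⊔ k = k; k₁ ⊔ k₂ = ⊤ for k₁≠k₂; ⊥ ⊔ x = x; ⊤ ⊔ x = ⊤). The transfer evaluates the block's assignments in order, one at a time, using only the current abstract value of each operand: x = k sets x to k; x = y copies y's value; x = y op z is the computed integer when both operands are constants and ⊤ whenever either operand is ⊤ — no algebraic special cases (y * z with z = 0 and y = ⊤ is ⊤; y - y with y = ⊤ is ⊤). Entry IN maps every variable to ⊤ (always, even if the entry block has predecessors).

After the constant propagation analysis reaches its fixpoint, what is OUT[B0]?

Per-block solution:
  B0: | IN=(all ⊤) | OUT={c:3; rest ⊤}
  B1: | IN=(all ⊤) | OUT={b:6; rest ⊤}
  B2: | IN={b:6; rest ⊤} | OUT={a:-2, b:6; rest ⊤}
  B3: | IN={a:-2, b:6; rest ⊤} | OUT={a:-2, b:6, d:-3; rest ⊤}
  B4: | IN={a:-2, b:6, d:-3; rest ⊤} | OUT={a:-2, d:-3; rest ⊤}
  B5: | IN={a:-2, d:-3; rest ⊤} | OUT={a:2, c:0, d:-3; rest ⊤}
  B6: | IN={d:-3; rest ⊤} | OUT={d:-3; rest ⊤}
  B7: | IN={d:-3; rest ⊤} | OUT={d:-3; rest ⊤}

B0 is the boundary node: IN[B0] = {a: ⊤, b: ⊤, c: ⊤, d: ⊤, e: ⊤, f: ⊤}
Applying B0's transfer function to that IN value gives OUT[B0] (row B0 above).

Answer: {a: ⊤, b: ⊤, c: 3, d: ⊤, e: ⊤, f: ⊤}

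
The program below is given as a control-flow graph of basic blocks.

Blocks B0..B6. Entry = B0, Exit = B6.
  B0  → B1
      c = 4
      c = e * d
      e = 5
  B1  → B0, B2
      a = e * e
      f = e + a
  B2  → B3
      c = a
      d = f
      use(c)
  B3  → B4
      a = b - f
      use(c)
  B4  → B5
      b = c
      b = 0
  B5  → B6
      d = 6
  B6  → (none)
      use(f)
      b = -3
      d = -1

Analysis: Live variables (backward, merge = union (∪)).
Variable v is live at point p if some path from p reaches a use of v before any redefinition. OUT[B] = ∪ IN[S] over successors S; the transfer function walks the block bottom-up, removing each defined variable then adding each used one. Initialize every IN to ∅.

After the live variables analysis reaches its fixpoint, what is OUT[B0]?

Answer: {b, d, e}

Trace:
Per-block solution:
  B0:  IN={b, d, e}  OUT={b, d, e}
  B1:  IN={b, d, e}  OUT={a, b, d, e, f}
  B2:  IN={a, b, f}  OUT={b, c, f}
  B3:  IN={b, c, f}  OUT={c, f}
  B4:  IN={c, f}  OUT={f}
  B5:  IN={f}  OUT={f}
  B6:  IN={f}  OUT={}

Merge at B0: OUT[B0] = IN[B1] = {b, d, e}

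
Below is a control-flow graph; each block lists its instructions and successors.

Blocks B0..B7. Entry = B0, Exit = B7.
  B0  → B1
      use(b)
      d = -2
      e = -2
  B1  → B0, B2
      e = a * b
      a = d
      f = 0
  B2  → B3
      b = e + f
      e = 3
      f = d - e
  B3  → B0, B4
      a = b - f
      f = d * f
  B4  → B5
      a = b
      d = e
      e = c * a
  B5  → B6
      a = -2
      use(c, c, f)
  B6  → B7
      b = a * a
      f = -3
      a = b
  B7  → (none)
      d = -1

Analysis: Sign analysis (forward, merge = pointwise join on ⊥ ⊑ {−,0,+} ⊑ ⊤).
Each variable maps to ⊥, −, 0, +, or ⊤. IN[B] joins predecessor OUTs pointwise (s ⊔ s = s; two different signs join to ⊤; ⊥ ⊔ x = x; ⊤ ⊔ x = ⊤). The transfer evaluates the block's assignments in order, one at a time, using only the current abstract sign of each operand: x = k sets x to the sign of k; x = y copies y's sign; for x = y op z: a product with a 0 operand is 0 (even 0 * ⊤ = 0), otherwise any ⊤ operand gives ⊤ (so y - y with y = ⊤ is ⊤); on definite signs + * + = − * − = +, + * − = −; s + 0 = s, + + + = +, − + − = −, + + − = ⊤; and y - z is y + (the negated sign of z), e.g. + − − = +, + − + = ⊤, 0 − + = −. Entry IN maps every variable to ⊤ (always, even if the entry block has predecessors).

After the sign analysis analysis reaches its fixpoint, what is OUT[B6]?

Answer: {a: +, b: +, c: ⊤, d: +, e: ⊤, f: -}

Trace:
Per-block solution:
  B0:  IN=(all ⊤)  OUT={d:-, e:-; rest ⊤}
  B1:  IN={d:-, e:-; rest ⊤}  OUT={a:-, d:-, f:0; rest ⊤}
  B2:  IN={a:-, d:-, f:0; rest ⊤}  OUT={a:-, d:-, e:+, f:-; rest ⊤}
  B3:  IN={a:-, d:-, e:+, f:-; rest ⊤}  OUT={d:-, e:+, f:+; rest ⊤}
  B4:  IN={d:-, e:+, f:+; rest ⊤}  OUT={d:+, f:+; rest ⊤}
  B5:  IN={d:+, f:+; rest ⊤}  OUT={a:-, d:+, f:+; rest ⊤}
  B6:  IN={a:-, d:+, f:+; rest ⊤}  OUT={a:+, b:+, d:+, f:-; rest ⊤}
  B7:  IN={a:+, b:+, d:+, f:-; rest ⊤}  OUT={a:+, b:+, d:-, f:-; rest ⊤}

Merge at B6: IN[B6] = OUT[B5] = {a: -, b: ⊤, c: ⊤, d: +, e: ⊤, f: +}
Applying B6's transfer function to that IN value gives OUT[B6] (row B6 above).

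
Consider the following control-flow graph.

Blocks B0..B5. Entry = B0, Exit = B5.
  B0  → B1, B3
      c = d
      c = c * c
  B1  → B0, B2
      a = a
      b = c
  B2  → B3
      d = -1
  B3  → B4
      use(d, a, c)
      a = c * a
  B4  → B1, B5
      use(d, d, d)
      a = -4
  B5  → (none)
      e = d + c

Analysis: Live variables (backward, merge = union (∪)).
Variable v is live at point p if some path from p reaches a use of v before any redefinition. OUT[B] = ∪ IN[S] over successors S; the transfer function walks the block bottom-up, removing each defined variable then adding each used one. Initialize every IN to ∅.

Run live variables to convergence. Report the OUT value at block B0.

Fixpoint table:
  B0: | IN={a, d} | OUT={a, c, d}
  B1: | IN={a, c, d} | OUT={a, c, d}
  B2: | IN={a, c} | OUT={a, c, d}
  B3: | IN={a, c, d} | OUT={c, d}
  B4: | IN={c, d} | OUT={a, c, d}
  B5: | IN={c, d} | OUT={}

Merge at B0: OUT[B0] = IN[B1] ⊔ IN[B3] = {a, c, d}

Answer: {a, c, d}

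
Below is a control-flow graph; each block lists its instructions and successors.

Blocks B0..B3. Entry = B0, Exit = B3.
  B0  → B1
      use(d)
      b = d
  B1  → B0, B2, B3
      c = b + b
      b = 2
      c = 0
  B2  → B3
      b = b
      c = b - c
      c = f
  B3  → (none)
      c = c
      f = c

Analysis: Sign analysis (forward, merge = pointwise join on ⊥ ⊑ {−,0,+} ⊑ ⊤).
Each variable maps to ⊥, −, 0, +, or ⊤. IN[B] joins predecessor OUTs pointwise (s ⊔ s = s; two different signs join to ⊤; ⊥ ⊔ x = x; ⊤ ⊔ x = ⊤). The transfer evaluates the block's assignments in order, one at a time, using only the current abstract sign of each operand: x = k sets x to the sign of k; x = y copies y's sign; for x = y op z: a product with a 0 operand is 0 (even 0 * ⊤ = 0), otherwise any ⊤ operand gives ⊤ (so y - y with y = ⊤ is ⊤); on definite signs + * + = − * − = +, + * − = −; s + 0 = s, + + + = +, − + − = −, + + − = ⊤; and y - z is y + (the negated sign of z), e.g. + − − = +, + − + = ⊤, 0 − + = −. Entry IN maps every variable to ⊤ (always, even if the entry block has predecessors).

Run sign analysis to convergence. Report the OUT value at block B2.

Answer: {a: ⊤, b: +, c: ⊤, d: ⊤, e: ⊤, f: ⊤}

Derivation:
Per-block solution:
  B0: | IN=(all ⊤) | OUT=(all ⊤)
  B1: | IN=(all ⊤) | OUT={b:+, c:0; rest ⊤}
  B2: | IN={b:+, c:0; rest ⊤} | OUT={b:+; rest ⊤}
  B3: | IN={b:+; rest ⊤} | OUT={b:+; rest ⊤}

Merge at B2: IN[B2] = OUT[B1] = {a: ⊤, b: +, c: 0, d: ⊤, e: ⊤, f: ⊤}
Applying B2's transfer function to that IN value gives OUT[B2] (row B2 above).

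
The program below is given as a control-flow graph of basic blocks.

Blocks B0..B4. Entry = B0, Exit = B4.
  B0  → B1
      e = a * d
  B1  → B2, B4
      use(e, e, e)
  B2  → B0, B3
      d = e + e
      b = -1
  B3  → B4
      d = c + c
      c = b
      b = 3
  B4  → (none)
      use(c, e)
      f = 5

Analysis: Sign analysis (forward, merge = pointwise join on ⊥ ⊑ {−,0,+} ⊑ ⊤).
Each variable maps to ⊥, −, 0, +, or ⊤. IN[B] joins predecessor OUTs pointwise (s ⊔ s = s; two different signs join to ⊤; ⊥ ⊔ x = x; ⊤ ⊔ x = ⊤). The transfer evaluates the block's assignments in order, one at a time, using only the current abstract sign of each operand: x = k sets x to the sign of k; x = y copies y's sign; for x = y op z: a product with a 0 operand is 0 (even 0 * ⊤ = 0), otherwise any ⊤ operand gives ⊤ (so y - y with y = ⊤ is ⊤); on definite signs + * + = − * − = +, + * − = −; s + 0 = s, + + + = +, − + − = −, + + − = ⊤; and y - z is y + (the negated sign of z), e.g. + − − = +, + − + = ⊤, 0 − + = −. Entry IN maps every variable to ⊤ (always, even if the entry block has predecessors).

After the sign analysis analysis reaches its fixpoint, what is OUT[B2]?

Answer: {a: ⊤, b: -, c: ⊤, d: ⊤, e: ⊤, f: ⊤}

Trace:
Converged values:
  B0:  IN=(all ⊤)  OUT=(all ⊤)
  B1:  IN=(all ⊤)  OUT=(all ⊤)
  B2:  IN=(all ⊤)  OUT={b:-; rest ⊤}
  B3:  IN={b:-; rest ⊤}  OUT={b:+, c:-; rest ⊤}
  B4:  IN=(all ⊤)  OUT={f:+; rest ⊤}

Merge at B2: IN[B2] = OUT[B1] = {a: ⊤, b: ⊤, c: ⊤, d: ⊤, e: ⊤, f: ⊤}
Applying B2's transfer function to that IN value gives OUT[B2] (row B2 above).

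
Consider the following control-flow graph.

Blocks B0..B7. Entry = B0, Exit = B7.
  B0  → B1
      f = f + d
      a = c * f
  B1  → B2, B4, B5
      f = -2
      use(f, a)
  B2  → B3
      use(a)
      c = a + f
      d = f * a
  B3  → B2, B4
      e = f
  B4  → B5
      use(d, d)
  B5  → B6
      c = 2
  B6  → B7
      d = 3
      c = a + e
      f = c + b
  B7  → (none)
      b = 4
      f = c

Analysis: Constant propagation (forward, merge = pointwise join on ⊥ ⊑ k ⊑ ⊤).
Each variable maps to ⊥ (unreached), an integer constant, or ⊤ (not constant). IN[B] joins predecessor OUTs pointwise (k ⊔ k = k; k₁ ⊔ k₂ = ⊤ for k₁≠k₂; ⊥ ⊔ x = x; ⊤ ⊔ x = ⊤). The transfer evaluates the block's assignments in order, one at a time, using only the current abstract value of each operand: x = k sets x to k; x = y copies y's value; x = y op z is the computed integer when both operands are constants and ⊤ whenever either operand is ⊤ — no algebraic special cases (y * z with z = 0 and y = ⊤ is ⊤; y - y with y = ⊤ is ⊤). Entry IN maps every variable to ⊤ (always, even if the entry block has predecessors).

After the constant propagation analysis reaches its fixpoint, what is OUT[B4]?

Answer: {a: ⊤, b: ⊤, c: ⊤, d: ⊤, e: ⊤, f: -2}

Trace:
Fixpoint table:
  B0:   IN=(all ⊤)   OUT=(all ⊤)
  B1:   IN=(all ⊤)   OUT={f:-2; rest ⊤}
  B2:   IN={f:-2; rest ⊤}   OUT={f:-2; rest ⊤}
  B3:   IN={f:-2; rest ⊤}   OUT={e:-2, f:-2; rest ⊤}
  B4:   IN={f:-2; rest ⊤}   OUT={f:-2; rest ⊤}
  B5:   IN={f:-2; rest ⊤}   OUT={c:2, f:-2; rest ⊤}
  B6:   IN={c:2, f:-2; rest ⊤}   OUT={d:3; rest ⊤}
  B7:   IN={d:3; rest ⊤}   OUT={b:4, d:3; rest ⊤}

Merge at B4: IN[B4] = OUT[B1] ⊔ OUT[B3] = {a: ⊤, b: ⊤, c: ⊤, d: ⊤, e: ⊤, f: -2}
Applying B4's transfer function to that IN value gives OUT[B4] (row B4 above).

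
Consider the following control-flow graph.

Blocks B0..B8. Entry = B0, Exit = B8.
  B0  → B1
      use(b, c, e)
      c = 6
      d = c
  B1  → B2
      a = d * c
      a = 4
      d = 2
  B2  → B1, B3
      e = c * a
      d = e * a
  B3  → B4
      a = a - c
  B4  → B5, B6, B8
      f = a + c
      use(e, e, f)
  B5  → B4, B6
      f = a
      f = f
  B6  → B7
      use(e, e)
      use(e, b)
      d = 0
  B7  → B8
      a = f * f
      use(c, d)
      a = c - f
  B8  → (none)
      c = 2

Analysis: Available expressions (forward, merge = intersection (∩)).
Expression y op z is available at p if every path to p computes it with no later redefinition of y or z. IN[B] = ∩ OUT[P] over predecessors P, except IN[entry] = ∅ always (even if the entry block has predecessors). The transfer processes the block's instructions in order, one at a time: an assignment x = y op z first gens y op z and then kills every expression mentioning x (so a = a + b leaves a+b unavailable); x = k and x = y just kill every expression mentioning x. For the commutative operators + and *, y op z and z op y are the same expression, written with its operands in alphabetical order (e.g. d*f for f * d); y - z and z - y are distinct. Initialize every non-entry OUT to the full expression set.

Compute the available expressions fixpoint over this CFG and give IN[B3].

Converged values:
  B0:  IN={}  OUT={}
  B1:  IN={}  OUT={}
  B2:  IN={}  OUT={a*c, a*e}
  B3:  IN={a*c, a*e}  OUT={}
  B4:  IN={}  OUT={a+c}
  B5:  IN={a+c}  OUT={a+c}
  B6:  IN={a+c}  OUT={a+c}
  B7:  IN={a+c}  OUT={c-f, f*f}
  B8:  IN={}  OUT={}

Merge at B3: IN[B3] = OUT[B2] = {a*c, a*e}

Answer: {a*c, a*e}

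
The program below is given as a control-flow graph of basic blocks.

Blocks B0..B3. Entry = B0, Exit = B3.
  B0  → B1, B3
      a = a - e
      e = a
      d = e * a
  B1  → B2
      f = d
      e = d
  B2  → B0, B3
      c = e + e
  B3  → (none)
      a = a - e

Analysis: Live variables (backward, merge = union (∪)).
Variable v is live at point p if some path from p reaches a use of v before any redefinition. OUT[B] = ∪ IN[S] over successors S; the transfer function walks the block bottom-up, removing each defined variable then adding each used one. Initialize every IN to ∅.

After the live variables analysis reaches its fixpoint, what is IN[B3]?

Per-block solution:
  B0: | IN={a, e} | OUT={a, d, e}
  B1: | IN={a, d} | OUT={a, e}
  B2: | IN={a, e} | OUT={a, e}
  B3: | IN={a, e} | OUT={}

B3 is the boundary node: OUT[B3] = {}
Applying B3's transfer function to that OUT value gives IN[B3] (row B3 above).

Answer: {a, e}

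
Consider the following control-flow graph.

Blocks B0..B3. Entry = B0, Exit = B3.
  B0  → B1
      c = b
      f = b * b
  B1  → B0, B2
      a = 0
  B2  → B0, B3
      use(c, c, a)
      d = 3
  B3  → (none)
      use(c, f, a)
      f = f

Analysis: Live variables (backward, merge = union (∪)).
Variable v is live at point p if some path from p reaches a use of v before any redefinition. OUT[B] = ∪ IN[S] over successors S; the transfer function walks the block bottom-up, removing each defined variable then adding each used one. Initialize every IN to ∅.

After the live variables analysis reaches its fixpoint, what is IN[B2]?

Converged values:
  B0:   IN={b}   OUT={b, c, f}
  B1:   IN={b, c, f}   OUT={a, b, c, f}
  B2:   IN={a, b, c, f}   OUT={a, b, c, f}
  B3:   IN={a, c, f}   OUT={}

Merge at B2: OUT[B2] = IN[B0] ⊔ IN[B3] = {a, b, c, f}
Applying B2's transfer function to that OUT value gives IN[B2] (row B2 above).

Answer: {a, b, c, f}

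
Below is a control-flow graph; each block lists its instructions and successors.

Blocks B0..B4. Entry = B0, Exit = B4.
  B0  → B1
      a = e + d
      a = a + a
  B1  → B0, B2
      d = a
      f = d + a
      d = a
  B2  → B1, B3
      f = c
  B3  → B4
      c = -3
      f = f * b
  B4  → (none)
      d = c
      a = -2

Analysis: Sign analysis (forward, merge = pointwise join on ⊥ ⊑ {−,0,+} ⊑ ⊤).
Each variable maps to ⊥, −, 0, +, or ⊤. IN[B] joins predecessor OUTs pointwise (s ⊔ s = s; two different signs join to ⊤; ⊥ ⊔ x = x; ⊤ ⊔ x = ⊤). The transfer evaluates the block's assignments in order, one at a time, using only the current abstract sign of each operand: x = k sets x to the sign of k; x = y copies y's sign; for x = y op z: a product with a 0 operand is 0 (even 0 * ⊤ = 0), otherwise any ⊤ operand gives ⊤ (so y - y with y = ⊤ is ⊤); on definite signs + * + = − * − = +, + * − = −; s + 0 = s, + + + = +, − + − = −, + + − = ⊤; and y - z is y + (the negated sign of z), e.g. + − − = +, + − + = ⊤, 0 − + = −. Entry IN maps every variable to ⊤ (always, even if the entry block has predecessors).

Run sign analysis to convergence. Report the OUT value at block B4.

Converged values:
  B0: | IN=(all ⊤) | OUT=(all ⊤)
  B1: | IN=(all ⊤) | OUT=(all ⊤)
  B2: | IN=(all ⊤) | OUT=(all ⊤)
  B3: | IN=(all ⊤) | OUT={c:-; rest ⊤}
  B4: | IN={c:-; rest ⊤} | OUT={a:-, c:-, d:-; rest ⊤}

Merge at B4: IN[B4] = OUT[B3] = {a: ⊤, b: ⊤, c: -, d: ⊤, e: ⊤, f: ⊤}
Applying B4's transfer function to that IN value gives OUT[B4] (row B4 above).

Answer: {a: -, b: ⊤, c: -, d: -, e: ⊤, f: ⊤}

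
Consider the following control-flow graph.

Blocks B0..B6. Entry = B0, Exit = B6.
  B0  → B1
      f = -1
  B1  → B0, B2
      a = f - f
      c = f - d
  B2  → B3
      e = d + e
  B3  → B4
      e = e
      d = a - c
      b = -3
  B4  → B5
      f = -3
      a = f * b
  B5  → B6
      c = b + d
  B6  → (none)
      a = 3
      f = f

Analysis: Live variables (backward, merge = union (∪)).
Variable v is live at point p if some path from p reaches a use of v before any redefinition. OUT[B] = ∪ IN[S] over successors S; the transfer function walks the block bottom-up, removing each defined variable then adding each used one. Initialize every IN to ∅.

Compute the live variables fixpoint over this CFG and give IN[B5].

Answer: {b, d, f}

Derivation:
Converged values:
  B0:  IN={d, e}  OUT={d, e, f}
  B1:  IN={d, e, f}  OUT={a, c, d, e}
  B2:  IN={a, c, d, e}  OUT={a, c, e}
  B3:  IN={a, c, e}  OUT={b, d}
  B4:  IN={b, d}  OUT={b, d, f}
  B5:  IN={b, d, f}  OUT={f}
  B6:  IN={f}  OUT={}

Merge at B5: OUT[B5] = IN[B6] = {f}
Applying B5's transfer function to that OUT value gives IN[B5] (row B5 above).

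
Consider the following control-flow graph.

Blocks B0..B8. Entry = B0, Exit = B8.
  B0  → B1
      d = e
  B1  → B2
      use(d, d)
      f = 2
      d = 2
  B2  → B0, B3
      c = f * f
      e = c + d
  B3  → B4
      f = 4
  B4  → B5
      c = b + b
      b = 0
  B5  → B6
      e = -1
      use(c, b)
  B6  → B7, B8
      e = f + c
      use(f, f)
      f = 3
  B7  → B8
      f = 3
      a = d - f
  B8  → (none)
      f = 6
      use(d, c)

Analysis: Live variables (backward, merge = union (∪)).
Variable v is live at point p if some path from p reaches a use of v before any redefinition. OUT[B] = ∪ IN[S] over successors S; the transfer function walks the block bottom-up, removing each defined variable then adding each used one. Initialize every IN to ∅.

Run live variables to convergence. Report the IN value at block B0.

Answer: {b, e}

Trace:
Per-block solution:
  B0: | IN={b, e} | OUT={b, d}
  B1: | IN={b, d} | OUT={b, d, f}
  B2: | IN={b, d, f} | OUT={b, d, e}
  B3: | IN={b, d} | OUT={b, d, f}
  B4: | IN={b, d, f} | OUT={b, c, d, f}
  B5: | IN={b, c, d, f} | OUT={c, d, f}
  B6: | IN={c, d, f} | OUT={c, d}
  B7: | IN={c, d} | OUT={c, d}
  B8: | IN={c, d} | OUT={}

Merge at B0: OUT[B0] = IN[B1] = {b, d}
Applying B0's transfer function to that OUT value gives IN[B0] (row B0 above).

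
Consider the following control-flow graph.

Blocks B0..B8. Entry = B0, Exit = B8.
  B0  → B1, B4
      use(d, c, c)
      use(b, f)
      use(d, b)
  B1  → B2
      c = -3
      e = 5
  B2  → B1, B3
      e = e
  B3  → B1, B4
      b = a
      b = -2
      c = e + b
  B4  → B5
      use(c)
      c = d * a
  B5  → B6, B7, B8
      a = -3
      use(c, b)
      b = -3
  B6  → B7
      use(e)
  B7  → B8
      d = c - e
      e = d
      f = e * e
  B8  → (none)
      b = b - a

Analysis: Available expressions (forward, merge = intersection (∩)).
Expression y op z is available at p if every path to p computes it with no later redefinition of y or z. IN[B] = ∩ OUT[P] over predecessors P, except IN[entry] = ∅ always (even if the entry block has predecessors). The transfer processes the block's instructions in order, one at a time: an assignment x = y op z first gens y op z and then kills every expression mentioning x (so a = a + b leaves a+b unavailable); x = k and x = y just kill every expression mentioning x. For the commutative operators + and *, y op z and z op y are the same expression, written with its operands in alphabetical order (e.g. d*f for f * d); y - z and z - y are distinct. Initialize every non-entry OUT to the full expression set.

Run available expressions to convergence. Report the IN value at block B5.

Per-block solution:
  B0:  IN={}  OUT={}
  B1:  IN={}  OUT={}
  B2:  IN={}  OUT={}
  B3:  IN={}  OUT={b+e}
  B4:  IN={}  OUT={a*d}
  B5:  IN={a*d}  OUT={}
  B6:  IN={}  OUT={}
  B7:  IN={}  OUT={e*e}
  B8:  IN={}  OUT={}

Merge at B5: IN[B5] = OUT[B4] = {a*d}

Answer: {a*d}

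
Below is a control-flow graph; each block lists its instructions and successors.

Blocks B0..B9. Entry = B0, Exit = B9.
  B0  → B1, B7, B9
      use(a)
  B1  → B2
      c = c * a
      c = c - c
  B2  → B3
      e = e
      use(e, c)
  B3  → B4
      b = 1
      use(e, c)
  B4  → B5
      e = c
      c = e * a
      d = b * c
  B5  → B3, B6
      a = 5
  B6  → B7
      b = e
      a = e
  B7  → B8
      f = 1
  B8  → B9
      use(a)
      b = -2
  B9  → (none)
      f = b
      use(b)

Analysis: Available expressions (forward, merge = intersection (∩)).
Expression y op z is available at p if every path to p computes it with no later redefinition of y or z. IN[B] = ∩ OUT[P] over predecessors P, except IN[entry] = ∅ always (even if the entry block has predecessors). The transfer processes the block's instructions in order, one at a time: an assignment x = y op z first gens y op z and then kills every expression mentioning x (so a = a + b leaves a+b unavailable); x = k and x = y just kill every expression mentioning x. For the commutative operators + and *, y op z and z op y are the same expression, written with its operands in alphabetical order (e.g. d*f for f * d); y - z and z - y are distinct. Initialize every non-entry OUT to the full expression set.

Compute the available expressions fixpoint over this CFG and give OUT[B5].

Per-block solution:
  B0: | IN={} | OUT={}
  B1: | IN={} | OUT={}
  B2: | IN={} | OUT={}
  B3: | IN={} | OUT={}
  B4: | IN={} | OUT={a*e, b*c}
  B5: | IN={a*e, b*c} | OUT={b*c}
  B6: | IN={b*c} | OUT={}
  B7: | IN={} | OUT={}
  B8: | IN={} | OUT={}
  B9: | IN={} | OUT={}

Merge at B5: IN[B5] = OUT[B4] = {a*e, b*c}
Applying B5's transfer function to that IN value gives OUT[B5] (row B5 above).

Answer: {b*c}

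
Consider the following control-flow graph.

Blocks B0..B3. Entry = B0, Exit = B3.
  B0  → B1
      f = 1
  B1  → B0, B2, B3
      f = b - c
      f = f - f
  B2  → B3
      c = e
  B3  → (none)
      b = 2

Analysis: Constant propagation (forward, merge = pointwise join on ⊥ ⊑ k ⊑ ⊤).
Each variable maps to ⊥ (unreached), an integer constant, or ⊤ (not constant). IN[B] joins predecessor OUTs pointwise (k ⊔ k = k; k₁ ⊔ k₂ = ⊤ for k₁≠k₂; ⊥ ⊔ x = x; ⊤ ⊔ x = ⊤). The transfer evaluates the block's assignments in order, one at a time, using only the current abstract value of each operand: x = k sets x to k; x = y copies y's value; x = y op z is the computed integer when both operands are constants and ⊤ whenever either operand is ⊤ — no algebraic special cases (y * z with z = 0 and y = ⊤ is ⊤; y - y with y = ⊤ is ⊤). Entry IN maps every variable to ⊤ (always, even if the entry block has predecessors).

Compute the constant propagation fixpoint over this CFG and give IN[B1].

Converged values:
  B0:   IN=(all ⊤)   OUT={f:1; rest ⊤}
  B1:   IN={f:1; rest ⊤}   OUT=(all ⊤)
  B2:   IN=(all ⊤)   OUT=(all ⊤)
  B3:   IN=(all ⊤)   OUT={b:2; rest ⊤}

Merge at B1: IN[B1] = OUT[B0] = {a: ⊤, b: ⊤, c: ⊤, d: ⊤, e: ⊤, f: 1}

Answer: {a: ⊤, b: ⊤, c: ⊤, d: ⊤, e: ⊤, f: 1}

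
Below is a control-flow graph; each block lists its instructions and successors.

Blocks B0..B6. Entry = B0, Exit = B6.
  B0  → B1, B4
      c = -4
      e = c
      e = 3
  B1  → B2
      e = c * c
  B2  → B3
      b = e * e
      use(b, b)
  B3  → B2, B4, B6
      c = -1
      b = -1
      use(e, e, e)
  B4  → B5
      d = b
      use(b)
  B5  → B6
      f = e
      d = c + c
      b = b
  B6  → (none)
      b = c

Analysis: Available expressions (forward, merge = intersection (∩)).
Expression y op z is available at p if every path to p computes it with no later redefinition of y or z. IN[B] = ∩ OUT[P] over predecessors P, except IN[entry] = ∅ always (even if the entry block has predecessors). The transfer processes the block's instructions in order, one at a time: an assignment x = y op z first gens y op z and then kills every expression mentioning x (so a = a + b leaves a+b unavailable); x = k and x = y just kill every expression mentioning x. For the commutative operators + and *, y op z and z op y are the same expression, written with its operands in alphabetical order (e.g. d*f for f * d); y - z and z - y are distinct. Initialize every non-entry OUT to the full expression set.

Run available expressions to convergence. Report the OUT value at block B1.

Converged values:
  B0:  IN={}  OUT={}
  B1:  IN={}  OUT={c*c}
  B2:  IN={}  OUT={e*e}
  B3:  IN={e*e}  OUT={e*e}
  B4:  IN={}  OUT={}
  B5:  IN={}  OUT={c+c}
  B6:  IN={}  OUT={}

Merge at B1: IN[B1] = OUT[B0] = {}
Applying B1's transfer function to that IN value gives OUT[B1] (row B1 above).

Answer: {c*c}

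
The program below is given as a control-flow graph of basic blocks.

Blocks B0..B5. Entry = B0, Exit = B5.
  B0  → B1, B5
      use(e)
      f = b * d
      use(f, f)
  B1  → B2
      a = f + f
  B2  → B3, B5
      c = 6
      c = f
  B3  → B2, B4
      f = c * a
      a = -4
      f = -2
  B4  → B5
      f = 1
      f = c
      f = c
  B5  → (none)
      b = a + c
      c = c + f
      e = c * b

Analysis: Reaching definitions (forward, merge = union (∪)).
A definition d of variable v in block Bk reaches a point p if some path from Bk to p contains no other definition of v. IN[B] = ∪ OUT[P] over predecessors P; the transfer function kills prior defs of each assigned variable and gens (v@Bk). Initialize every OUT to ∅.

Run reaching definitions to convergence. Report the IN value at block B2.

Answer: {a@B1, a@B3, c@B2, f@B0, f@B3}

Derivation:
Converged values:
  B0: | IN={} | OUT={f@B0}
  B1: | IN={f@B0} | OUT={a@B1, f@B0}
  B2: | IN={a@B1, a@B3, c@B2, f@B0, f@B3} | OUT={a@B1, a@B3, c@B2, f@B0, f@B3}
  B3: | IN={a@B1, a@B3, c@B2, f@B0, f@B3} | OUT={a@B3, c@B2, f@B3}
  B4: | IN={a@B3, c@B2, f@B3} | OUT={a@B3, c@B2, f@B4}
  B5: | IN={a@B1, a@B3, c@B2, f@B0, f@B3, f@B4} | OUT={a@B1, a@B3, b@B5, c@B5, e@B5, f@B0, f@B3, f@B4}

Merge at B2: IN[B2] = OUT[B1] ⊔ OUT[B3] = {a@B1, a@B3, c@B2, f@B0, f@B3}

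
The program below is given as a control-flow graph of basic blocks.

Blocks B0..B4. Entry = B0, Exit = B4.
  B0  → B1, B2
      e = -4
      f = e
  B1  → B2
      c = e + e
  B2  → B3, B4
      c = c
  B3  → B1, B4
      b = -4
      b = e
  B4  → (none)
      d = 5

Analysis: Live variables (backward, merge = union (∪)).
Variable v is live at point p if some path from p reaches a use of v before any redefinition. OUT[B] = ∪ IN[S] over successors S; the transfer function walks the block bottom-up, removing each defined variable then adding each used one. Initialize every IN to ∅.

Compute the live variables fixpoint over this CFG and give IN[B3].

Converged values:
  B0: | IN={c} | OUT={c, e}
  B1: | IN={e} | OUT={c, e}
  B2: | IN={c, e} | OUT={e}
  B3: | IN={e} | OUT={e}
  B4: | IN={} | OUT={}

Merge at B3: OUT[B3] = IN[B1] ⊔ IN[B4] = {e}
Applying B3's transfer function to that OUT value gives IN[B3] (row B3 above).

Answer: {e}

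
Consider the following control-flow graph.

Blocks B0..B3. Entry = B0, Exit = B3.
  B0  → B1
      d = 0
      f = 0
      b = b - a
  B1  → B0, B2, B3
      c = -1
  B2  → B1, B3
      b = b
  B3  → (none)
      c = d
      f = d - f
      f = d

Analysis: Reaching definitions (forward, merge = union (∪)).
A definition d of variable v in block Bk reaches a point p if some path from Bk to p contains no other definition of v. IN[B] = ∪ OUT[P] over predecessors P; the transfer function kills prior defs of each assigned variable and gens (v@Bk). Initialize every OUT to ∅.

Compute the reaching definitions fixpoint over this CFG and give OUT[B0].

Per-block solution:
  B0: | IN={b@B0, b@B2, c@B1, d@B0, f@B0} | OUT={b@B0, c@B1, d@B0, f@B0}
  B1: | IN={b@B0, b@B2, c@B1, d@B0, f@B0} | OUT={b@B0, b@B2, c@B1, d@B0, f@B0}
  B2: | IN={b@B0, b@B2, c@B1, d@B0, f@B0} | OUT={b@B2, c@B1, d@B0, f@B0}
  B3: | IN={b@B0, b@B2, c@B1, d@B0, f@B0} | OUT={b@B0, b@B2, c@B3, d@B0, f@B3}

Merge at B0 (entry node, so the boundary value {} is joined with the incoming edge(s)): IN[B0] = {} ⊔ OUT[B1] = {b@B0, b@B2, c@B1, d@B0, f@B0}
Applying B0's transfer function to that IN value gives OUT[B0] (row B0 above).

Answer: {b@B0, c@B1, d@B0, f@B0}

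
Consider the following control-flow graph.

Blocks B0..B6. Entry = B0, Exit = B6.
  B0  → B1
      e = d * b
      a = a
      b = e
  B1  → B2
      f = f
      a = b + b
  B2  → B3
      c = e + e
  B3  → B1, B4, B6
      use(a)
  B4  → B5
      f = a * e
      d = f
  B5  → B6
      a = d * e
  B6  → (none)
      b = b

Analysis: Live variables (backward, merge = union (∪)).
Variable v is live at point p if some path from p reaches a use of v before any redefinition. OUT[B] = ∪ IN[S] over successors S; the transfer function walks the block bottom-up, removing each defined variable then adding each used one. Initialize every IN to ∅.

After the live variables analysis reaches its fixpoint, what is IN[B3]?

Per-block solution:
  B0:  IN={a, b, d, f}  OUT={b, e, f}
  B1:  IN={b, e, f}  OUT={a, b, e, f}
  B2:  IN={a, b, e, f}  OUT={a, b, e, f}
  B3:  IN={a, b, e, f}  OUT={a, b, e, f}
  B4:  IN={a, b, e}  OUT={b, d, e}
  B5:  IN={b, d, e}  OUT={b}
  B6:  IN={b}  OUT={}

Merge at B3: OUT[B3] = IN[B1] ⊔ IN[B4] ⊔ IN[B6] = {a, b, e, f}
Applying B3's transfer function to that OUT value gives IN[B3] (row B3 above).

Answer: {a, b, e, f}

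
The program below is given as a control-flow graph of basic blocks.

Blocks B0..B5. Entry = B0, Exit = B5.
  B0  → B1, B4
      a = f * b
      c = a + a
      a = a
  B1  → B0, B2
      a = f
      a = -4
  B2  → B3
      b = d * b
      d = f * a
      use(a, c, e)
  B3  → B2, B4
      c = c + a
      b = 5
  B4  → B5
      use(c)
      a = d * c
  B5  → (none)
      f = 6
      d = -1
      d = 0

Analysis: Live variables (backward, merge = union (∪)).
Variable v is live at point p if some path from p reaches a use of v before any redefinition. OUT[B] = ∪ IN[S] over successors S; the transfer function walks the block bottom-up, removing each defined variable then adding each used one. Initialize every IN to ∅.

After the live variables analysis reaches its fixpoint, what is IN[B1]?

Fixpoint table:
  B0:  IN={b, d, e, f}  OUT={b, c, d, e, f}
  B1:  IN={b, c, d, e, f}  OUT={a, b, c, d, e, f}
  B2:  IN={a, b, c, d, e, f}  OUT={a, c, d, e, f}
  B3:  IN={a, c, d, e, f}  OUT={a, b, c, d, e, f}
  B4:  IN={c, d}  OUT={}
  B5:  IN={}  OUT={}

Merge at B1: OUT[B1] = IN[B0] ⊔ IN[B2] = {a, b, c, d, e, f}
Applying B1's transfer function to that OUT value gives IN[B1] (row B1 above).

Answer: {b, c, d, e, f}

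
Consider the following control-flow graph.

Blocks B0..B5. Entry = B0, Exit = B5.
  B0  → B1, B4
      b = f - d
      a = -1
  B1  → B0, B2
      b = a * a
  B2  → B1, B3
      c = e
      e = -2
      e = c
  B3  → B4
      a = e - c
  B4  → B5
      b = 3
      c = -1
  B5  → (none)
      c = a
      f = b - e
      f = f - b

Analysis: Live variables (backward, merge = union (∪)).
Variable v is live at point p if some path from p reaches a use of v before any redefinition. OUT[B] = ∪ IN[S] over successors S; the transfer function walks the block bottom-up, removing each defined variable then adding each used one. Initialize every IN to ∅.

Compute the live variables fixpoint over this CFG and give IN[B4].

Per-block solution:
  B0: | IN={d, e, f} | OUT={a, d, e, f}
  B1: | IN={a, d, e, f} | OUT={a, d, e, f}
  B2: | IN={a, d, e, f} | OUT={a, c, d, e, f}
  B3: | IN={c, e} | OUT={a, e}
  B4: | IN={a, e} | OUT={a, b, e}
  B5: | IN={a, b, e} | OUT={}

Merge at B4: OUT[B4] = IN[B5] = {a, b, e}
Applying B4's transfer function to that OUT value gives IN[B4] (row B4 above).

Answer: {a, e}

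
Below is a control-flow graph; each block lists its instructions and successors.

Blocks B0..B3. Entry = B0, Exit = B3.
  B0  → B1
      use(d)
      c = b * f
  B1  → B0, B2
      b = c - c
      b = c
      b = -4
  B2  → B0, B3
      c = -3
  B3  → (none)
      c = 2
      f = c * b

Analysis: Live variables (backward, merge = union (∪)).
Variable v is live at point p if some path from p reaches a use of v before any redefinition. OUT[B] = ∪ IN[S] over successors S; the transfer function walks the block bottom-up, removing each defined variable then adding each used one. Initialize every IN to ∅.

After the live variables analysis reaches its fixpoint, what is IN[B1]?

Answer: {c, d, f}

Working:
Fixpoint table:
  B0:  IN={b, d, f}  OUT={c, d, f}
  B1:  IN={c, d, f}  OUT={b, d, f}
  B2:  IN={b, d, f}  OUT={b, d, f}
  B3:  IN={b}  OUT={}

Merge at B1: OUT[B1] = IN[B0] ⊔ IN[B2] = {b, d, f}
Applying B1's transfer function to that OUT value gives IN[B1] (row B1 above).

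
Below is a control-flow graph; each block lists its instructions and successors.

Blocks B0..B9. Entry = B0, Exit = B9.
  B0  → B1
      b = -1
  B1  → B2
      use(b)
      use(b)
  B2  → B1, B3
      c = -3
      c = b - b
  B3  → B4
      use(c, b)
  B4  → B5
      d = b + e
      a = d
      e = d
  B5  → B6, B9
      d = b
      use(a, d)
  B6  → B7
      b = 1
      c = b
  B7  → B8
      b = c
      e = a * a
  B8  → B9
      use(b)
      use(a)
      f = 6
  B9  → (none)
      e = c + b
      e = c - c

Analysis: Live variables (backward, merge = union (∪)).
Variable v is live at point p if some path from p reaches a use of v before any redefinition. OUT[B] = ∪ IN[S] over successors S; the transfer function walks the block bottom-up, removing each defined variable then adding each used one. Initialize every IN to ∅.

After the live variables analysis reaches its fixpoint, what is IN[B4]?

Answer: {b, c, e}

Trace:
Per-block solution:
  B0:   IN={e}   OUT={b, e}
  B1:   IN={b, e}   OUT={b, e}
  B2:   IN={b, e}   OUT={b, c, e}
  B3:   IN={b, c, e}   OUT={b, c, e}
  B4:   IN={b, c, e}   OUT={a, b, c}
  B5:   IN={a, b, c}   OUT={a, b, c}
  B6:   IN={a}   OUT={a, c}
  B7:   IN={a, c}   OUT={a, b, c}
  B8:   IN={a, b, c}   OUT={b, c}
  B9:   IN={b, c}   OUT={}

Merge at B4: OUT[B4] = IN[B5] = {a, b, c}
Applying B4's transfer function to that OUT value gives IN[B4] (row B4 above).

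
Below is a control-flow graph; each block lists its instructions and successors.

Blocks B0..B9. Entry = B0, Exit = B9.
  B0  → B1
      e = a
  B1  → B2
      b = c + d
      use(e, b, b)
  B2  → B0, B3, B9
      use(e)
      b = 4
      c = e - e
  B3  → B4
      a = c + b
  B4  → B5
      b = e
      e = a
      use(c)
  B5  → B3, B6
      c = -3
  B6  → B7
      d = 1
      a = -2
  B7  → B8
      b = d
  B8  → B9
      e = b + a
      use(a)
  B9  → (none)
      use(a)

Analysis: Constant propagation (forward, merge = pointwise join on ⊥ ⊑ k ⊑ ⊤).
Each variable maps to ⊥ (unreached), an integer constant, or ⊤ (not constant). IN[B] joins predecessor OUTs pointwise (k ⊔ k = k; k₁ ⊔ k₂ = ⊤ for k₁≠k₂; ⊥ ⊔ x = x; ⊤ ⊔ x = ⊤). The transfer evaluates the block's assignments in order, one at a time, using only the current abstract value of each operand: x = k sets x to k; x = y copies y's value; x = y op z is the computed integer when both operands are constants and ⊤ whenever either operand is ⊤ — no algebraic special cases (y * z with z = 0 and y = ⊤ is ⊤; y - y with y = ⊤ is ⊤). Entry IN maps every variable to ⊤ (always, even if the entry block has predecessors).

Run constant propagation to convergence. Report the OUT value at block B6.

Per-block solution:
  B0:  IN=(all ⊤)  OUT=(all ⊤)
  B1:  IN=(all ⊤)  OUT=(all ⊤)
  B2:  IN=(all ⊤)  OUT={b:4; rest ⊤}
  B3:  IN=(all ⊤)  OUT=(all ⊤)
  B4:  IN=(all ⊤)  OUT=(all ⊤)
  B5:  IN=(all ⊤)  OUT={c:-3; rest ⊤}
  B6:  IN={c:-3; rest ⊤}  OUT={a:-2, c:-3, d:1; rest ⊤}
  B7:  IN={a:-2, c:-3, d:1; rest ⊤}  OUT={a:-2, b:1, c:-3, d:1; rest ⊤}
  B8:  IN={a:-2, b:1, c:-3, d:1; rest ⊤}  OUT={a:-2, b:1, c:-3, d:1, e:-1; rest ⊤}
  B9:  IN=(all ⊤)  OUT=(all ⊤)

Merge at B6: IN[B6] = OUT[B5] = {a: ⊤, b: ⊤, c: -3, d: ⊤, e: ⊤, f: ⊤}
Applying B6's transfer function to that IN value gives OUT[B6] (row B6 above).

Answer: {a: -2, b: ⊤, c: -3, d: 1, e: ⊤, f: ⊤}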